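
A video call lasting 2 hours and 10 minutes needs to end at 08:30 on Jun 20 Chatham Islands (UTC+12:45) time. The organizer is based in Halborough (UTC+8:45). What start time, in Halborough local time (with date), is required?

02:20 on Jun 20

Target end time in UTC: 08:30 − 12:45 = 19:45 on Jun 19.
Subtract 2 hours and 10 minutes → start 17:35 UTC on Jun 19.
Halborough is UTC+8:45: 17:35 + 8:45 = 02:20 on Jun 20.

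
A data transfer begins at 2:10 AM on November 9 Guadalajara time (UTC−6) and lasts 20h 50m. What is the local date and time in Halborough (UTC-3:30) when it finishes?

1:30 AM on November 10

Convert start to UTC: 2:10 AM + 6:00 = 8:10 AM UTC on Nov 9.
Add 20 hours and 50 minutes duration → 5:00 AM UTC (Nov 10).
Halborough is UTC−3:30, so local end time = 5:00 AM − 3:30 = 1:30 AM on Nov 10.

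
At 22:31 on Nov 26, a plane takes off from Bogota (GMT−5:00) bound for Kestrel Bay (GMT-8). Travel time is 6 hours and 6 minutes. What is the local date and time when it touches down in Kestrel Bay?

01:37 on November 27

Kestrel Bay is 3:00 behind Bogota.
After 6 hours 6 minutes it is 04:37 (Nov 27) in Bogota.
Shift by the zone difference: 04:37 − 3:00 = 01:37 on Nov 27 in Kestrel Bay.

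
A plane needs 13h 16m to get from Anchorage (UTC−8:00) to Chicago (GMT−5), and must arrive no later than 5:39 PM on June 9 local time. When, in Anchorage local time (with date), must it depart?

1:23 AM on June 9

Target arrival in UTC: 5:39 PM + 5:00 = 10:39 PM on Jun 9.
Subtract 13 hours 16 minutes → departure 9:23 AM UTC on Jun 9.
Anchorage is UTC−8:00: 9:23 AM − 8:00 = 1:23 AM on Jun 9.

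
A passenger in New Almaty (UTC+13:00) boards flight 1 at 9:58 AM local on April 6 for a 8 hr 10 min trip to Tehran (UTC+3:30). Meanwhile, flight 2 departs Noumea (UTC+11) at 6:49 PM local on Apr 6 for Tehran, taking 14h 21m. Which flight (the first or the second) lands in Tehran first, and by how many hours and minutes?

Flight 1 in UTC: 9:58 AM − 13:00 = 8:58 PM on Apr 5.
+8 hours and 10 minutes → arrive 5:08 AM UTC on Apr 6.
Flight 2 in UTC: 6:49 PM − 11:00 = 7:49 AM on Apr 6.
+14 hours and 21 minutes → arrive 10:10 PM UTC on Apr 6.
Flight 1 lands earlier by 17 hours 2 minutes.

the first, by 17 hours 2 minutes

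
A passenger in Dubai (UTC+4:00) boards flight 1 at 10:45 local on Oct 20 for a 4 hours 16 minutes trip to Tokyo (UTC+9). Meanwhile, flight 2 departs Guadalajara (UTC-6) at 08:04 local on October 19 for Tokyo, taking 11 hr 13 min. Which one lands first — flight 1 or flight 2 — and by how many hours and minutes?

the second, by 9 hours 44 minutes

Flight 1 in UTC: 10:45 − 4:00 = 06:45 on Oct 20.
+4 hours and 16 minutes → arrive 11:01 UTC on Oct 20.
Flight 2 in UTC: 08:04 + 6:00 = 14:04 on Oct 19.
+11 hours 13 minutes → arrive 01:17 UTC on Oct 20.
Flight 2 lands earlier by 9 hours 44 minutes.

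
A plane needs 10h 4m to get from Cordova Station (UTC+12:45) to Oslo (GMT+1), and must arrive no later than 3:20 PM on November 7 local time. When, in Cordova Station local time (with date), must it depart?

Target arrival in UTC: 3:20 PM − 1:00 = 2:20 PM on Nov 7.
Subtract 10 hours and 4 minutes → departure 4:16 AM UTC on Nov 7.
Cordova Station is UTC+12:45: 4:16 AM + 12:45 = 5:01 PM on Nov 7.

5:01 PM on November 7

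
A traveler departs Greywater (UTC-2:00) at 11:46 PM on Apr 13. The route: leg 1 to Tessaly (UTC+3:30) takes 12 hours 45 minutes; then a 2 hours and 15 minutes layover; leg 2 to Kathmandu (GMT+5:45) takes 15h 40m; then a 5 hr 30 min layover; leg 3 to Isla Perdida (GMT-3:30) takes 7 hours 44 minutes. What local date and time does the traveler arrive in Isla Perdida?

6:10 PM on April 15

Convert departure to UTC: 11:46 PM + 2:00 = 1:46 AM UTC on Apr 14.
Add 12 hours and 45 minutes leg 1 → 2:31 PM UTC.
Add 2 hours 15 minutes layover in Tessaly → 4:46 PM UTC.
Add 15 hours and 40 minutes leg 2 → 8:26 AM UTC (Apr 15).
Add 5 hours 30 minutes layover in Kathmandu → 1:56 PM UTC.
Add 7 hours and 44 minutes leg 3 → 9:40 PM UTC.
Isla Perdida is UTC−3:30, so local arrival = 9:40 PM − 3:30 = 6:10 PM on Apr 15.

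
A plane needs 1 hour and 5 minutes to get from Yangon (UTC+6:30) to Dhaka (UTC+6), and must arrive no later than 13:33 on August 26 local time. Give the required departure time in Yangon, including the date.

12:58 on Aug 26

Target arrival in UTC: 13:33 − 6:00 = 07:33 on Aug 26.
Subtract 1 hour and 5 minutes → departure 06:28 UTC on Aug 26.
Yangon is UTC+6:30: 06:28 + 6:30 = 12:58 on Aug 26.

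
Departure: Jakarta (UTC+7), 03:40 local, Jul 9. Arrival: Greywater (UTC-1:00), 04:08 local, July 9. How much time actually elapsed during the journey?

Departure in UTC: 03:40 − 7:00 = 20:40 on Jul 8.
Arrival in UTC: 04:08 + 1:00 = 05:08 on Jul 9.
Elapsed = 05:08 − 20:40 (+1 day) = 8 hours 28 minutes.

8 hours 28 minutes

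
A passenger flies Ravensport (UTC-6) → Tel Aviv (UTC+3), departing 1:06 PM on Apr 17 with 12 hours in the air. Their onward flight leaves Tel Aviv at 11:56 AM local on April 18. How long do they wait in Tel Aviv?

1 hour 50 minutes

Convert departure to UTC: 1:06 PM + 6:00 = 7:06 PM UTC on Apr 17.
Add 12 hours flight time → 7:06 AM UTC (Apr 18).
Tel Aviv is UTC+3:00, so local arrival = 7:06 AM + 3:00 = 10:06 AM on Apr 18.
Layover = 11:56 AM − 10:06 AM = 1 hour 50 minutes.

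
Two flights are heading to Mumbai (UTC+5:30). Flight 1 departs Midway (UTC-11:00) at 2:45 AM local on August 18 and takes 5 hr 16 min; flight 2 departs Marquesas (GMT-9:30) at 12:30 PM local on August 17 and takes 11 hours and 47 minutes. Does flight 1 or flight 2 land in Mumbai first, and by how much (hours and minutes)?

the second, by 9 hours 14 minutes

Flight 1 in UTC: 2:45 AM + 11:00 = 1:45 PM on Aug 18.
+5 hours and 16 minutes → arrive 7:01 PM UTC on Aug 18.
Flight 2 in UTC: 12:30 PM + 9:30 = 10:00 PM on Aug 17.
+11 hours and 47 minutes → arrive 9:47 AM UTC on Aug 18.
Flight 2 lands earlier by 9 hours 14 minutes.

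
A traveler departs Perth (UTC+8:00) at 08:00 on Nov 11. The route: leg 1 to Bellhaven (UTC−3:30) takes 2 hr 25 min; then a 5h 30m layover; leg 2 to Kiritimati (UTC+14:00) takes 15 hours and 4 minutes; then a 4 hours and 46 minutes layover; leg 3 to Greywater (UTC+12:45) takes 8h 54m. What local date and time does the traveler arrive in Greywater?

01:24 on Nov 13

Convert departure to UTC: 08:00 − 8:00 = 00:00 UTC on Nov 11.
Add 2 hours 25 minutes leg 1 → 02:25 UTC.
Add 5 hours and 30 minutes layover in Bellhaven → 07:55 UTC.
Add 15 hours and 4 minutes leg 2 → 22:59 UTC.
Add 4 hours 46 minutes layover in Kiritimati → 03:45 UTC (Nov 12).
Add 8 hours and 54 minutes leg 3 → 12:39 UTC.
Greywater is UTC+12:45, so local arrival = 12:39 + 12:45 = 01:24 on Nov 13.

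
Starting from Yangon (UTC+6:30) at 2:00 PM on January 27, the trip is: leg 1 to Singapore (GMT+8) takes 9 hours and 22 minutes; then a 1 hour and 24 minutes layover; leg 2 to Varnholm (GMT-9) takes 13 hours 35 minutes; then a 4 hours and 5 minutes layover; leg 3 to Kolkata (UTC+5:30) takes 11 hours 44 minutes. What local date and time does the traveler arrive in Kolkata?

Convert departure to UTC: 2:00 PM − 6:30 = 7:30 AM UTC on Jan 27.
Add 9 hours and 22 minutes leg 1 → 4:52 PM UTC.
Add 1 hour 24 minutes layover in Singapore → 6:16 PM UTC.
Add 13 hours 35 minutes leg 2 → 7:51 AM UTC (Jan 28).
Add 4 hours and 5 minutes layover in Varnholm → 11:56 AM UTC.
Add 11 hours 44 minutes leg 3 → 11:40 PM UTC.
Kolkata is UTC+5:30, so local arrival = 11:40 PM + 5:30 = 5:10 AM on Jan 29.

5:10 AM on January 29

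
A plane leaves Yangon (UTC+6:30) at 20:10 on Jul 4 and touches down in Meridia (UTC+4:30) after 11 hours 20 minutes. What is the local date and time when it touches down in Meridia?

05:30 on Jul 5

Convert departure to UTC: 20:10 − 6:30 = 13:40 UTC on Jul 4.
Add 11 hours and 20 minutes travel time → 01:00 UTC (Jul 5).
Meridia is UTC+4:30, so local arrival = 01:00 + 4:30 = 05:30 on Jul 5.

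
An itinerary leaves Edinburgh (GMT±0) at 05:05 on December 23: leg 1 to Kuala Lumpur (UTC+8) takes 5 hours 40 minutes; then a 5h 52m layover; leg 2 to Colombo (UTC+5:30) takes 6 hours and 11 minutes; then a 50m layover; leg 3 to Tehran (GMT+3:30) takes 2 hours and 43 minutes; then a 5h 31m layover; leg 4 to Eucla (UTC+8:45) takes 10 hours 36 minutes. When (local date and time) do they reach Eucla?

03:13 on December 25

Edinburgh is at UTC+0, so departure is already 05:05 UTC on Dec 23.
Add 5 hours 40 minutes leg 1 → 10:45 UTC.
Add 5 hours 52 minutes layover in Kuala Lumpur → 16:37 UTC.
Add 6 hours 11 minutes leg 2 → 22:48 UTC.
Add 50 minutes layover in Colombo → 23:38 UTC.
Add 2 hours and 43 minutes leg 3 → 02:21 UTC (Dec 24).
Add 5 hours 31 minutes layover in Tehran → 07:52 UTC.
Add 10 hours and 36 minutes leg 4 → 18:28 UTC.
Eucla is UTC+8:45, so local arrival = 18:28 + 8:45 = 03:13 on Dec 25.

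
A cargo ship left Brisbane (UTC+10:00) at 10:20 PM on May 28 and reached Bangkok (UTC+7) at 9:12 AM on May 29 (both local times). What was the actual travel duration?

Bangkok is 3:00 behind Brisbane.
Clock-face elapsed time (ignoring zones) is 10 hours 52 minutes.
Actual elapsed = 10 hours 52 minutes + 3:00 = 13 hours 52 minutes.

13 hours 52 minutes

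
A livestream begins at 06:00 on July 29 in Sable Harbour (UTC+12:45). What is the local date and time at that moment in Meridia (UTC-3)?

14:15 on Jul 28

In UTC: 06:00 − 12:45 = 17:15 on Jul 28.
Meridia is UTC−3:00: 17:15 − 3:00 = 14:15 on Jul 28.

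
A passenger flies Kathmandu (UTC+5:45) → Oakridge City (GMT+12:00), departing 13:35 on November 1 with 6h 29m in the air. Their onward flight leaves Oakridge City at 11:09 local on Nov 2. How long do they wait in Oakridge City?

Convert departure to UTC: 13:35 − 5:45 = 07:50 UTC on Nov 1.
Add 6 hours and 29 minutes flight time → 14:19 UTC.
Oakridge City is UTC+12:00, so local arrival = 14:19 + 12:00 = 02:19 on Nov 2.
Layover = 11:09 − 02:19 = 8 hours 50 minutes.

8 hours 50 minutes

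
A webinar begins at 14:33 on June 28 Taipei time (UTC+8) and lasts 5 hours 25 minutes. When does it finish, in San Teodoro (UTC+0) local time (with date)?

San Teodoro is 8:00 behind Taipei.
After 5 hours 25 minutes it is 19:58 in Taipei.
Shift by the zone difference: 19:58 − 8:00 = 11:58 on Jun 28 in San Teodoro.

11:58 on June 28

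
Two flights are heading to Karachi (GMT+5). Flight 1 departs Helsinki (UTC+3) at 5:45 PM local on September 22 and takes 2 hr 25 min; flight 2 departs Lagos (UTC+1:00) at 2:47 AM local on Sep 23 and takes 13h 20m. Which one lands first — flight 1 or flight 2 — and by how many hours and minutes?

the first, by 21 hours 57 minutes

Flight 1 in UTC: 5:45 PM − 3:00 = 2:45 PM on Sep 22.
+2 hours and 25 minutes → arrive 5:10 PM UTC on Sep 22.
Flight 2 in UTC: 2:47 AM − 1:00 = 1:47 AM on Sep 23.
+13 hours and 20 minutes → arrive 3:07 PM UTC on Sep 23.
Flight 1 lands earlier by 21 hours 57 minutes.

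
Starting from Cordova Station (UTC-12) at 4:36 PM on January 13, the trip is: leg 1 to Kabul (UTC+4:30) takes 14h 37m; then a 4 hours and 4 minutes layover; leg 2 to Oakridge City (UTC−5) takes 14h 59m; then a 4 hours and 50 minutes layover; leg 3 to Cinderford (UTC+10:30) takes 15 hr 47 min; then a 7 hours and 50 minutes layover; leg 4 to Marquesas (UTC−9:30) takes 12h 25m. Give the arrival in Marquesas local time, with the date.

Convert departure to UTC: 4:36 PM + 12:00 = 4:36 AM UTC on Jan 14.
Add 14 hours 37 minutes leg 1 → 7:13 PM UTC.
Add 4 hours and 4 minutes layover in Kabul → 11:17 PM UTC.
Add 14 hours 59 minutes leg 2 → 2:16 PM UTC (Jan 15).
Add 4 hours 50 minutes layover in Oakridge City → 7:06 PM UTC.
Add 15 hours 47 minutes leg 3 → 10:53 AM UTC (Jan 16).
Add 7 hours 50 minutes layover in Cinderford → 6:43 PM UTC.
Add 12 hours and 25 minutes leg 4 → 7:08 AM UTC (Jan 17).
Marquesas is UTC−9:30, so local arrival = 7:08 AM − 9:30 = 9:38 PM on Jan 16.

9:38 PM on January 16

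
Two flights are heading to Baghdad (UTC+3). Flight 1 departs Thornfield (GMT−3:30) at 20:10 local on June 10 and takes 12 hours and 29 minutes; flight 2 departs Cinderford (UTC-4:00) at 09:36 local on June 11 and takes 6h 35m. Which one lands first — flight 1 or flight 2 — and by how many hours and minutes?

the first, by 8 hours 2 minutes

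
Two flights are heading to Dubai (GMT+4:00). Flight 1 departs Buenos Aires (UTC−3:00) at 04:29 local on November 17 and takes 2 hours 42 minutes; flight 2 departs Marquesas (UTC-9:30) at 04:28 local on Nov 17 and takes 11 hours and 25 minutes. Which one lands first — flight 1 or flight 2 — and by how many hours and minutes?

the first, by 15 hours 12 minutes

Flight 1 in UTC: 04:29 + 3:00 = 07:29 on Nov 17.
+2 hours 42 minutes → arrive 10:11 UTC on Nov 17.
Flight 2 in UTC: 04:28 + 9:30 = 13:58 on Nov 17.
+11 hours and 25 minutes → arrive 01:23 UTC on Nov 18.
Flight 1 lands earlier by 15 hours 12 minutes.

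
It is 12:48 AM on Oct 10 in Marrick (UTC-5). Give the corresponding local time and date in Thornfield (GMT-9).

8:48 PM on October 9

Thornfield is 4:00 behind Marrick.
Shift by the zone difference: 12:48 AM − 4:00 = 8:48 PM on Oct 9 in Thornfield.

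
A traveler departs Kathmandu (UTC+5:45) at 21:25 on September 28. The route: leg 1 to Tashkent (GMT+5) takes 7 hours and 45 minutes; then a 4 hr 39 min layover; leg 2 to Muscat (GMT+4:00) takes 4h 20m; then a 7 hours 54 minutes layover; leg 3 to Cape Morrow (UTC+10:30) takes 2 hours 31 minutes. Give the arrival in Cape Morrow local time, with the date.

Convert departure to UTC: 21:25 − 5:45 = 15:40 UTC on Sep 28.
Add 7 hours 45 minutes leg 1 → 23:25 UTC.
Add 4 hours and 39 minutes layover in Tashkent → 04:04 UTC (Sep 29).
Add 4 hours and 20 minutes leg 2 → 08:24 UTC.
Add 7 hours 54 minutes layover in Muscat → 16:18 UTC.
Add 2 hours 31 minutes leg 3 → 18:49 UTC.
Cape Morrow is UTC+10:30, so local arrival = 18:49 + 10:30 = 05:19 on Sep 30.

05:19 on September 30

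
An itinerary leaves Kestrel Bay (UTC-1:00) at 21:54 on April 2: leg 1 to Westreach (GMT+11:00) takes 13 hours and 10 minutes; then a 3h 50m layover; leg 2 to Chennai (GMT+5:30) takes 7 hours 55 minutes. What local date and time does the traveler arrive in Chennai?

Convert departure to UTC: 21:54 + 1:00 = 22:54 UTC on Apr 2.
Add 13 hours 10 minutes leg 1 → 12:04 UTC (Apr 3).
Add 3 hours 50 minutes layover in Westreach → 15:54 UTC.
Add 7 hours 55 minutes leg 2 → 23:49 UTC.
Chennai is UTC+5:30, so local arrival = 23:49 + 5:30 = 05:19 on Apr 4.

05:19 on April 4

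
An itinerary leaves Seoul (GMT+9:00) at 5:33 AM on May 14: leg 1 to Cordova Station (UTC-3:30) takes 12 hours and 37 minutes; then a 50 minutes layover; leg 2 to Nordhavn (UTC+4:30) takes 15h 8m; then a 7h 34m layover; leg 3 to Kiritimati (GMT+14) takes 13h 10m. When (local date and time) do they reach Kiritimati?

Convert departure to UTC: 5:33 AM − 9:00 = 8:33 PM UTC on May 13.
Add 12 hours and 37 minutes leg 1 → 9:10 AM UTC (May 14).
Add 50 minutes layover in Cordova Station → 10:00 AM UTC.
Add 15 hours 8 minutes leg 2 → 1:08 AM UTC (May 15).
Add 7 hours and 34 minutes layover in Nordhavn → 8:42 AM UTC.
Add 13 hours 10 minutes leg 3 → 9:52 PM UTC.
Kiritimati is UTC+14:00, so local arrival = 9:52 PM + 14:00 = 11:52 AM on May 16.

11:52 AM on May 16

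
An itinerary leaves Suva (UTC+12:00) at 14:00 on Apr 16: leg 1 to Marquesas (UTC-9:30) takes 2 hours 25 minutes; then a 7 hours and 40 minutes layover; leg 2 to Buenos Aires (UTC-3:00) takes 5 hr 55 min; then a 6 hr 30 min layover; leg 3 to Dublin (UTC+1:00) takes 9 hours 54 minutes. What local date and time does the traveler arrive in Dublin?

Convert departure to UTC: 14:00 − 12:00 = 02:00 UTC on Apr 16.
Add 2 hours 25 minutes leg 1 → 04:25 UTC.
Add 7 hours 40 minutes layover in Marquesas → 12:05 UTC.
Add 5 hours and 55 minutes leg 2 → 18:00 UTC.
Add 6 hours and 30 minutes layover in Buenos Aires → 00:30 UTC (Apr 17).
Add 9 hours 54 minutes leg 3 → 10:24 UTC.
Dublin is UTC+1:00, so local arrival = 10:24 + 1:00 = 11:24 on Apr 17.

11:24 on April 17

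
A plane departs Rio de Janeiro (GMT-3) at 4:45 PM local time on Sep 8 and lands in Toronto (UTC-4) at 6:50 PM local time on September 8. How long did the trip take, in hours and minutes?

Departure in UTC: 4:45 PM + 3:00 = 7:45 PM on Sep 8.
Arrival in UTC: 6:50 PM + 4:00 = 10:50 PM on Sep 8.
Elapsed = 10:50 PM − 7:45 PM = 3 hours 5 minutes.

3 hours 5 minutes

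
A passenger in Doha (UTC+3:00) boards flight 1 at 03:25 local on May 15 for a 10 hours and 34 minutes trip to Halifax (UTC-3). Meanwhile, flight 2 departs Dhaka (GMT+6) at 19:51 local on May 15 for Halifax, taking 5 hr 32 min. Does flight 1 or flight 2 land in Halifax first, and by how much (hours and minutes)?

Flight 1 in UTC: 03:25 − 3:00 = 00:25 on May 15.
+10 hours and 34 minutes → arrive 10:59 UTC on May 15.
Flight 2 in UTC: 19:51 − 6:00 = 13:51 on May 15.
+5 hours and 32 minutes → arrive 19:23 UTC on May 15.
Flight 1 lands earlier by 8 hours 24 minutes.

the first, by 8 hours 24 minutes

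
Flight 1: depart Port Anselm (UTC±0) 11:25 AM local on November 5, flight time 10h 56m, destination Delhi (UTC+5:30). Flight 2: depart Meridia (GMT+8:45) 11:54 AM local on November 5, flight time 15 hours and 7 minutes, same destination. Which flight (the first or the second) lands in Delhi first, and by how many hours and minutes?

the second, by 4 hours 5 minutes

Flight 1 departs at 11:25 AM UTC (Nov 5).
+10 hours 56 minutes → arrive 10:21 PM UTC on Nov 5.
Flight 2 in UTC: 11:54 AM − 8:45 = 3:09 AM on Nov 5.
+15 hours 7 minutes → arrive 6:16 PM UTC on Nov 5.
Flight 2 lands earlier by 4 hours 5 minutes.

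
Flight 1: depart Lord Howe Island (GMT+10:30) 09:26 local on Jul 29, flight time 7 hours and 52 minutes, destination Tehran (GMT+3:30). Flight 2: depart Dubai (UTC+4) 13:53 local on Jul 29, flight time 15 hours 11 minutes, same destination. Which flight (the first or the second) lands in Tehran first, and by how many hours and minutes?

the first, by 18 hours 16 minutes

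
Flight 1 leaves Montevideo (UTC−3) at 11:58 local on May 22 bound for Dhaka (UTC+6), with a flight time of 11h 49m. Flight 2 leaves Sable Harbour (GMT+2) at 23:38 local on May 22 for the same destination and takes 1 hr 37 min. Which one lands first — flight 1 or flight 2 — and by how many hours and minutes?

Flight 1 in UTC: 11:58 + 3:00 = 14:58 on May 22.
+11 hours and 49 minutes → arrive 02:47 UTC on May 23.
Flight 2 in UTC: 23:38 − 2:00 = 21:38 on May 22.
+1 hour 37 minutes → arrive 23:15 UTC on May 22.
Flight 2 lands earlier by 3 hours 32 minutes.

the second, by 3 hours 32 minutes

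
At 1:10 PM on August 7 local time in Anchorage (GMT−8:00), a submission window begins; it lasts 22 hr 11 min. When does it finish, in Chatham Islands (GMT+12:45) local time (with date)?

Convert start to UTC: 1:10 PM + 8:00 = 9:10 PM UTC on Aug 7.
Add 22 hours 11 minutes duration → 7:21 PM UTC (Aug 8).
Chatham Islands is UTC+12:45, so local end time = 7:21 PM + 12:45 = 8:06 AM on Aug 9.

8:06 AM on August 9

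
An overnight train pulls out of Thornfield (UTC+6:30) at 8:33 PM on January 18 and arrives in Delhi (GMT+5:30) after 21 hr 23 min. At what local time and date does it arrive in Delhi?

Delhi is 1:00 behind Thornfield.
After 21 hours and 23 minutes it is 5:56 PM (Jan 19) in Thornfield.
Shift by the zone difference: 5:56 PM − 1:00 = 4:56 PM on Jan 19 in Delhi.

4:56 PM on Jan 19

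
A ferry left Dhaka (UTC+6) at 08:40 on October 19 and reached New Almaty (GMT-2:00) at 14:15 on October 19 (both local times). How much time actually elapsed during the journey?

Departure in UTC: 08:40 − 6:00 = 02:40 on Oct 19.
Arrival in UTC: 14:15 + 2:00 = 16:15 on Oct 19.
Elapsed = 16:15 − 02:40 = 13 hours 35 minutes.

13 hours 35 minutes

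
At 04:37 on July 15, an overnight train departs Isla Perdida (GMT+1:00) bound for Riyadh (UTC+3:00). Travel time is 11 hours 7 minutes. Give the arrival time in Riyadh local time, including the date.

Convert departure to UTC: 04:37 − 1:00 = 03:37 UTC on Jul 15.
Add 11 hours and 7 minutes travel time → 14:44 UTC.
Riyadh is UTC+3:00, so local arrival = 14:44 + 3:00 = 17:44 on Jul 15.

17:44 on July 15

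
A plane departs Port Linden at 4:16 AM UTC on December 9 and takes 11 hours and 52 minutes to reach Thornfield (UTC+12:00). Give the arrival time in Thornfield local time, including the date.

Departure is given in UTC: 4:16 AM on Dec 9.
Add 11 hours and 52 minutes → 4:08 PM UTC.
Thornfield is UTC+12:00: 4:08 PM + 12:00 = 4:08 AM on Dec 10.

4:08 AM on December 10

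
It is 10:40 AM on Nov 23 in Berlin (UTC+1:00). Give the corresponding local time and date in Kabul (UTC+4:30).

2:10 PM on Nov 23

In UTC: 10:40 AM − 1:00 = 9:40 AM on Nov 23.
Kabul is UTC+4:30: 9:40 AM + 4:30 = 2:10 PM on Nov 23.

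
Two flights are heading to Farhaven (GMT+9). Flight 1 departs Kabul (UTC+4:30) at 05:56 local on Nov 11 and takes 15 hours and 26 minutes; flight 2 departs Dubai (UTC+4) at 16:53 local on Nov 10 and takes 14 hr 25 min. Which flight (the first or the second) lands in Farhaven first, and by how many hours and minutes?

Flight 1 in UTC: 05:56 − 4:30 = 01:26 on Nov 11.
+15 hours and 26 minutes → arrive 16:52 UTC on Nov 11.
Flight 2 in UTC: 16:53 − 4:00 = 12:53 on Nov 10.
+14 hours and 25 minutes → arrive 03:18 UTC on Nov 11.
Flight 2 lands earlier by 13 hours 34 minutes.

the second, by 13 hours 34 minutes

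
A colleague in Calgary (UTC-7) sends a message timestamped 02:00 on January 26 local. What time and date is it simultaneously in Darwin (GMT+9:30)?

18:30 on Jan 26

In UTC: 02:00 + 7:00 = 09:00 on Jan 26.
Darwin is UTC+9:30: 09:00 + 9:30 = 18:30 on Jan 26.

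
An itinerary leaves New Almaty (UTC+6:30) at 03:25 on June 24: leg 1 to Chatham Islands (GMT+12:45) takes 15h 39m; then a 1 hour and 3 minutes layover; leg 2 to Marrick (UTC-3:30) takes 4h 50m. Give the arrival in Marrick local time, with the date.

14:57 on June 24

Convert departure to UTC: 03:25 − 6:30 = 20:55 UTC on Jun 23.
Add 15 hours and 39 minutes leg 1 → 12:34 UTC (Jun 24).
Add 1 hour and 3 minutes layover in Chatham Islands → 13:37 UTC.
Add 4 hours and 50 minutes leg 2 → 18:27 UTC.
Marrick is UTC−3:30, so local arrival = 18:27 − 3:30 = 14:57 on Jun 24.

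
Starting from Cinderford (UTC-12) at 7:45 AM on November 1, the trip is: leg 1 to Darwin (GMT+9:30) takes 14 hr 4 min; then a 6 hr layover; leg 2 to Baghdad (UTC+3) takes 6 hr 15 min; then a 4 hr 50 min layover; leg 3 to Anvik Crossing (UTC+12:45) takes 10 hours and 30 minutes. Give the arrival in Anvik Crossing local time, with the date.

Convert departure to UTC: 7:45 AM + 12:00 = 7:45 PM UTC on Nov 1.
Add 14 hours and 4 minutes leg 1 → 9:49 AM UTC (Nov 2).
Add 6 hours layover in Darwin → 3:49 PM UTC.
Add 6 hours 15 minutes leg 2 → 10:04 PM UTC.
Add 4 hours and 50 minutes layover in Baghdad → 2:54 AM UTC (Nov 3).
Add 10 hours and 30 minutes leg 3 → 1:24 PM UTC.
Anvik Crossing is UTC+12:45, so local arrival = 1:24 PM + 12:45 = 2:09 AM on Nov 4.

2:09 AM on November 4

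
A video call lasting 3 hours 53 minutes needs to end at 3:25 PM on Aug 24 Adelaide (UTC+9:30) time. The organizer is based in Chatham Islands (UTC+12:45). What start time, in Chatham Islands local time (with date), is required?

2:47 PM on August 24

Target end time in UTC: 3:25 PM − 9:30 = 5:55 AM on Aug 24.
Subtract 3 hours 53 minutes → start 2:02 AM UTC on Aug 24.
Chatham Islands is UTC+12:45: 2:02 AM + 12:45 = 2:47 PM on Aug 24.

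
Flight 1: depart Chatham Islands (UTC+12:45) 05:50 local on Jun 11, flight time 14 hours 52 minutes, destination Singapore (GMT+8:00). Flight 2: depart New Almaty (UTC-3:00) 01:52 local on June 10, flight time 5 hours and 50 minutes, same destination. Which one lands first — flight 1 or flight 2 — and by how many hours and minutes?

the second, by 21 hours 15 minutes

Flight 1 in UTC: 05:50 − 12:45 = 17:05 on Jun 10.
+14 hours and 52 minutes → arrive 07:57 UTC on Jun 11.
Flight 2 in UTC: 01:52 + 3:00 = 04:52 on Jun 10.
+5 hours and 50 minutes → arrive 10:42 UTC on Jun 10.
Flight 2 lands earlier by 21 hours 15 minutes.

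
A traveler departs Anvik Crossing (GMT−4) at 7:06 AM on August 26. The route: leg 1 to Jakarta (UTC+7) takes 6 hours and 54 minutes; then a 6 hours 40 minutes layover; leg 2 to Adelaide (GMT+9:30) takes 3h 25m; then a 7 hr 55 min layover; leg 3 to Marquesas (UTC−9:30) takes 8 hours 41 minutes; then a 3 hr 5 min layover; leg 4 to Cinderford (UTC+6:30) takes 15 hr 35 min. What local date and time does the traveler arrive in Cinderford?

Convert departure to UTC: 7:06 AM + 4:00 = 11:06 AM UTC on Aug 26.
Add 6 hours 54 minutes leg 1 → 6:00 PM UTC.
Add 6 hours and 40 minutes layover in Jakarta → 12:40 AM UTC (Aug 27).
Add 3 hours and 25 minutes leg 2 → 4:05 AM UTC.
Add 7 hours 55 minutes layover in Adelaide → 12:00 PM UTC.
Add 8 hours and 41 minutes leg 3 → 8:41 PM UTC.
Add 3 hours and 5 minutes layover in Marquesas → 11:46 PM UTC.
Add 15 hours and 35 minutes leg 4 → 3:21 PM UTC (Aug 28).
Cinderford is UTC+6:30, so local arrival = 3:21 PM + 6:30 = 9:51 PM on Aug 28.

9:51 PM on Aug 28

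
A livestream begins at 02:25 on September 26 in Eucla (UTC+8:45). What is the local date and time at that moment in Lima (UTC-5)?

12:40 on Sep 25

In UTC: 02:25 − 8:45 = 17:40 on Sep 25.
Lima is UTC−5:00: 17:40 − 5:00 = 12:40 on Sep 25.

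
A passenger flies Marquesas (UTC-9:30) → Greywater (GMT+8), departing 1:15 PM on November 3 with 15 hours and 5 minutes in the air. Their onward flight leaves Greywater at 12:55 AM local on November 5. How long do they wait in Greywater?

3 hours 5 minutes

Convert departure to UTC: 1:15 PM + 9:30 = 10:45 PM UTC on Nov 3.
Add 15 hours 5 minutes flight time → 1:50 PM UTC (Nov 4).
Greywater is UTC+8:00, so local arrival = 1:50 PM + 8:00 = 9:50 PM on Nov 4.
Layover = 12:55 AM − 9:50 PM (+1 day) = 3 hours 5 minutes.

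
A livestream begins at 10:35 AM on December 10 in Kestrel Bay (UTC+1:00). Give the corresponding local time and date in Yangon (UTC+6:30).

4:05 PM on Dec 10

In UTC: 10:35 AM − 1:00 = 9:35 AM on Dec 10.
Yangon is UTC+6:30: 9:35 AM + 6:30 = 4:05 PM on Dec 10.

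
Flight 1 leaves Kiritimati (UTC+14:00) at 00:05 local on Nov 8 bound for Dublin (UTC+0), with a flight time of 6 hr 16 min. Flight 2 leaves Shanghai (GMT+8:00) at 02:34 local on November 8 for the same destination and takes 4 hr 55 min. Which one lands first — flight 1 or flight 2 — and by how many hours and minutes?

the first, by 7 hours 8 minutes

Flight 1 in UTC: 00:05 − 14:00 = 10:05 on Nov 7.
+6 hours 16 minutes → arrive 16:21 UTC on Nov 7.
Flight 2 in UTC: 02:34 − 8:00 = 18:34 on Nov 7.
+4 hours and 55 minutes → arrive 23:29 UTC on Nov 7.
Flight 1 lands earlier by 7 hours 8 minutes.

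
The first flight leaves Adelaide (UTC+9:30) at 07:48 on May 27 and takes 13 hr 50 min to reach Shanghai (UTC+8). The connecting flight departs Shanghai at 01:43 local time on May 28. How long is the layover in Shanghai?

Convert departure to UTC: 07:48 − 9:30 = 22:18 UTC on May 26.
Add 13 hours and 50 minutes flight time → 12:08 UTC (May 27).
Shanghai is UTC+8:00, so local arrival = 12:08 + 8:00 = 20:08 on May 27.
Layover = 01:43 − 20:08 (+1 day) = 5 hours 35 minutes.

5 hours 35 minutes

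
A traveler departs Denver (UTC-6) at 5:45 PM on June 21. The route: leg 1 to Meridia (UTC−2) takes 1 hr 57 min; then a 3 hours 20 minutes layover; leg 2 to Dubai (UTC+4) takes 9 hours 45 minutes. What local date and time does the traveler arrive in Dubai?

6:47 PM on Jun 22

Convert departure to UTC: 5:45 PM + 6:00 = 11:45 PM UTC on Jun 21.
Add 1 hour and 57 minutes leg 1 → 1:42 AM UTC (Jun 22).
Add 3 hours 20 minutes layover in Meridia → 5:02 AM UTC.
Add 9 hours and 45 minutes leg 2 → 2:47 PM UTC.
Dubai is UTC+4:00, so local arrival = 2:47 PM + 4:00 = 6:47 PM on Jun 22.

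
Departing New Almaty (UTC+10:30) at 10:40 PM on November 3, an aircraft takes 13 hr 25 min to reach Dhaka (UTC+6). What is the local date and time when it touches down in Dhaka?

7:35 AM on November 4

Dhaka is 4:30 behind New Almaty.
After 13 hours 25 minutes it is 12:05 PM (Nov 4) in New Almaty.
Shift by the zone difference: 12:05 PM − 4:30 = 7:35 AM on Nov 4 in Dhaka.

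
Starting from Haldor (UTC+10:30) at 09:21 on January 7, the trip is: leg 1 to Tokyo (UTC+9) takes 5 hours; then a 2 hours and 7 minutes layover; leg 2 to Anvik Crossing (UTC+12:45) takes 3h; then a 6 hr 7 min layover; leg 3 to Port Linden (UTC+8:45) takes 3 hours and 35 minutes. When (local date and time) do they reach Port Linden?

Convert departure to UTC: 09:21 − 10:30 = 22:51 UTC on Jan 6.
Add 5 hours leg 1 → 03:51 UTC (Jan 7).
Add 2 hours and 7 minutes layover in Tokyo → 05:58 UTC.
Add 3 hours leg 2 → 08:58 UTC.
Add 6 hours and 7 minutes layover in Anvik Crossing → 15:05 UTC.
Add 3 hours and 35 minutes leg 3 → 18:40 UTC.
Port Linden is UTC+8:45, so local arrival = 18:40 + 8:45 = 03:25 on Jan 8.

03:25 on Jan 8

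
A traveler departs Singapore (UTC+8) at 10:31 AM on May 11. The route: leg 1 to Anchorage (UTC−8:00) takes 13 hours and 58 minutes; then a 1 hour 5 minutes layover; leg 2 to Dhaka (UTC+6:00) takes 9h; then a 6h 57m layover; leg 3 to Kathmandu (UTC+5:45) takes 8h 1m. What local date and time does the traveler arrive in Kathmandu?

11:17 PM on May 12

Convert departure to UTC: 10:31 AM − 8:00 = 2:31 AM UTC on May 11.
Add 13 hours 58 minutes leg 1 → 4:29 PM UTC.
Add 1 hour 5 minutes layover in Anchorage → 5:34 PM UTC.
Add 9 hours leg 2 → 2:34 AM UTC (May 12).
Add 6 hours 57 minutes layover in Dhaka → 9:31 AM UTC.
Add 8 hours 1 minute leg 3 → 5:32 PM UTC.
Kathmandu is UTC+5:45, so local arrival = 5:32 PM + 5:45 = 11:17 PM on May 12.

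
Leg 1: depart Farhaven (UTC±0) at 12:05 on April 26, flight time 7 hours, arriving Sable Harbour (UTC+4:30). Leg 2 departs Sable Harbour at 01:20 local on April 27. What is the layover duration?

Farhaven is at UTC+0, so departure is already 12:05 UTC on Apr 26.
Add 7 hours flight time → 19:05 UTC.
Sable Harbour is UTC+4:30, so local arrival = 19:05 + 4:30 = 23:35 on Apr 26.
Layover = 01:20 − 23:35 (+1 day) = 1 hour 45 minutes.

1 hour 45 minutes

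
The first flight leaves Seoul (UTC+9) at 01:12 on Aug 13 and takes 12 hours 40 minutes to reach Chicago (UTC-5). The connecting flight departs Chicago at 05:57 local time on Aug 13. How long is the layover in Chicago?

Convert departure to UTC: 01:12 − 9:00 = 16:12 UTC on Aug 12.
Add 12 hours 40 minutes flight time → 04:52 UTC (Aug 13).
Chicago is UTC−5:00, so local arrival = 04:52 − 5:00 = 23:52 on Aug 12.
Layover = 05:57 − 23:52 (+1 day) = 6 hours 5 minutes.

6 hours 5 minutes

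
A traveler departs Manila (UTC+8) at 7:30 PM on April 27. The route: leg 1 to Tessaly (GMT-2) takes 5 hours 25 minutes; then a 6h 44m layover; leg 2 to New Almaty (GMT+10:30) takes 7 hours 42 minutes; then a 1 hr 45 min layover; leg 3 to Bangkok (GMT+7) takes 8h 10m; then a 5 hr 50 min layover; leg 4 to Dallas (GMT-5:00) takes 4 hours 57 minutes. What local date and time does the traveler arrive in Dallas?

Convert departure to UTC: 7:30 PM − 8:00 = 11:30 AM UTC on Apr 27.
Add 5 hours and 25 minutes leg 1 → 4:55 PM UTC.
Add 6 hours 44 minutes layover in Tessaly → 11:39 PM UTC.
Add 7 hours and 42 minutes leg 2 → 7:21 AM UTC (Apr 28).
Add 1 hour 45 minutes layover in New Almaty → 9:06 AM UTC.
Add 8 hours and 10 minutes leg 3 → 5:16 PM UTC.
Add 5 hours and 50 minutes layover in Bangkok → 11:06 PM UTC.
Add 4 hours 57 minutes leg 4 → 4:03 AM UTC (Apr 29).
Dallas is UTC−5:00, so local arrival = 4:03 AM − 5:00 = 11:03 PM on Apr 28.

11:03 PM on Apr 28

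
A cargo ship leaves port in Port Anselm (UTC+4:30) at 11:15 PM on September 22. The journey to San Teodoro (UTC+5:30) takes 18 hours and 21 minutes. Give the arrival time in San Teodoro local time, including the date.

San Teodoro is 1:00 ahead of Port Anselm.
After 18 hours and 21 minutes it is 5:36 PM (Sep 23) in Port Anselm.
Shift by the zone difference: 5:36 PM + 1:00 = 6:36 PM on Sep 23 in San Teodoro.

6:36 PM on September 23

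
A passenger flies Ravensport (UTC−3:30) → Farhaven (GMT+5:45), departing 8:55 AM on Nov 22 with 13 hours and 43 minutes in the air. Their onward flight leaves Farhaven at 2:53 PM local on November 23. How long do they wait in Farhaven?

Convert departure to UTC: 8:55 AM + 3:30 = 12:25 PM UTC on Nov 22.
Add 13 hours and 43 minutes flight time → 2:08 AM UTC (Nov 23).
Farhaven is UTC+5:45, so local arrival = 2:08 AM + 5:45 = 7:53 AM on Nov 23.
Layover = 2:53 PM − 7:53 AM = 7 hours.

7 hours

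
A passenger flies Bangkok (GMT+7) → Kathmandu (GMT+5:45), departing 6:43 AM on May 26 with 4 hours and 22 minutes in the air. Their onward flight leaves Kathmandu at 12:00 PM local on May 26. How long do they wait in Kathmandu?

Convert departure to UTC: 6:43 AM − 7:00 = 11:43 PM UTC on May 25.
Add 4 hours 22 minutes flight time → 4:05 AM UTC (May 26).
Kathmandu is UTC+5:45, so local arrival = 4:05 AM + 5:45 = 9:50 AM on May 26.
Layover = 12:00 PM − 9:50 AM = 2 hours 10 minutes.

2 hours 10 minutes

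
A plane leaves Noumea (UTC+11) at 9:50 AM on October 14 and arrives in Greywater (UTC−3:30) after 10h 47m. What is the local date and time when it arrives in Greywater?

6:07 AM on October 14

Greywater is 14:30 behind Noumea.
After 10 hours 47 minutes it is 8:37 PM in Noumea.
Shift by the zone difference: 8:37 PM − 14:30 = 6:07 AM on Oct 14 in Greywater.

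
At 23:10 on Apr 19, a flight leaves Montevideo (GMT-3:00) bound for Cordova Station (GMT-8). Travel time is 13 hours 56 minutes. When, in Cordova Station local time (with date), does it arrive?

Convert departure to UTC: 23:10 + 3:00 = 02:10 UTC on Apr 20.
Add 13 hours 56 minutes travel time → 16:06 UTC.
Cordova Station is UTC−8:00, so local arrival = 16:06 − 8:00 = 08:06 on Apr 20.

08:06 on April 20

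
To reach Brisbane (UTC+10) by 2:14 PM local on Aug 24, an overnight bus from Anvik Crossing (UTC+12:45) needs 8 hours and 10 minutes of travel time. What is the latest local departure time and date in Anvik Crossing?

8:49 AM on August 24

Target arrival in UTC: 2:14 PM − 10:00 = 4:14 AM on Aug 24.
Subtract 8 hours and 10 minutes → departure 8:04 PM UTC on Aug 23.
Anvik Crossing is UTC+12:45: 8:04 PM + 12:45 = 8:49 AM on Aug 24.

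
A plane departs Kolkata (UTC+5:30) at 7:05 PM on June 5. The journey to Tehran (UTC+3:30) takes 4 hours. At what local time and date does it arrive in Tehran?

Convert departure to UTC: 7:05 PM − 5:30 = 1:35 PM UTC on Jun 5.
Add 4 hours travel time → 5:35 PM UTC.
Tehran is UTC+3:30, so local arrival = 5:35 PM + 3:30 = 9:05 PM on Jun 5.

9:05 PM on Jun 5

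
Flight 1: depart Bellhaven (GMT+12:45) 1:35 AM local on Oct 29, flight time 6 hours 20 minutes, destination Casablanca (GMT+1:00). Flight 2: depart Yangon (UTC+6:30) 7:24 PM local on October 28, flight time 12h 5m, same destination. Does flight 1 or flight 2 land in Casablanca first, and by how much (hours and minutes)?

Flight 1 in UTC: 1:35 AM − 12:45 = 12:50 PM on Oct 28.
+6 hours and 20 minutes → arrive 7:10 PM UTC on Oct 28.
Flight 2 in UTC: 7:24 PM − 6:30 = 12:54 PM on Oct 28.
+12 hours and 5 minutes → arrive 12:59 AM UTC on Oct 29.
Flight 1 lands earlier by 5 hours 49 minutes.

the first, by 5 hours 49 minutes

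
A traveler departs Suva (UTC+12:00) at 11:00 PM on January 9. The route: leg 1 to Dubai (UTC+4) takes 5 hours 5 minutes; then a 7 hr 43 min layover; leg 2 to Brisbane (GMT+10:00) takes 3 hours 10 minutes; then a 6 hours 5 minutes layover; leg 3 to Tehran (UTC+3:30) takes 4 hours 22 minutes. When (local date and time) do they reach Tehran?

Convert departure to UTC: 11:00 PM − 12:00 = 11:00 AM UTC on Jan 9.
Add 5 hours 5 minutes leg 1 → 4:05 PM UTC.
Add 7 hours 43 minutes layover in Dubai → 11:48 PM UTC.
Add 3 hours 10 minutes leg 2 → 2:58 AM UTC (Jan 10).
Add 6 hours 5 minutes layover in Brisbane → 9:03 AM UTC.
Add 4 hours and 22 minutes leg 3 → 1:25 PM UTC.
Tehran is UTC+3:30, so local arrival = 1:25 PM + 3:30 = 4:55 PM on Jan 10.

4:55 PM on January 10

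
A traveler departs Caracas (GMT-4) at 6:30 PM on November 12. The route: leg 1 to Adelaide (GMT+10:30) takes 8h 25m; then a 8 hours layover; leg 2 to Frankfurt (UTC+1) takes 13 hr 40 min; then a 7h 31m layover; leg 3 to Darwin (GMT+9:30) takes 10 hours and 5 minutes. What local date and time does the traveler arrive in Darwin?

7:41 AM on November 15

Convert departure to UTC: 6:30 PM + 4:00 = 10:30 PM UTC on Nov 12.
Add 8 hours and 25 minutes leg 1 → 6:55 AM UTC (Nov 13).
Add 8 hours layover in Adelaide → 2:55 PM UTC.
Add 13 hours 40 minutes leg 2 → 4:35 AM UTC (Nov 14).
Add 7 hours 31 minutes layover in Frankfurt → 12:06 PM UTC.
Add 10 hours and 5 minutes leg 3 → 10:11 PM UTC.
Darwin is UTC+9:30, so local arrival = 10:11 PM + 9:30 = 7:41 AM on Nov 15.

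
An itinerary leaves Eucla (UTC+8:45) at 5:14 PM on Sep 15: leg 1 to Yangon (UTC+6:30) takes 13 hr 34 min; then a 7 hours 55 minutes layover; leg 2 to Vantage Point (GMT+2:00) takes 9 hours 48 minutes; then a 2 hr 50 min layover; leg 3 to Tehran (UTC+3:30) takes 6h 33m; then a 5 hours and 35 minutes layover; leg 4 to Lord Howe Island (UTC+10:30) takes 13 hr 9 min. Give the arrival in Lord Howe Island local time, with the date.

Convert departure to UTC: 5:14 PM − 8:45 = 8:29 AM UTC on Sep 15.
Add 13 hours and 34 minutes leg 1 → 10:03 PM UTC.
Add 7 hours and 55 minutes layover in Yangon → 5:58 AM UTC (Sep 16).
Add 9 hours 48 minutes leg 2 → 3:46 PM UTC.
Add 2 hours 50 minutes layover in Vantage Point → 6:36 PM UTC.
Add 6 hours 33 minutes leg 3 → 1:09 AM UTC (Sep 17).
Add 5 hours and 35 minutes layover in Tehran → 6:44 AM UTC.
Add 13 hours and 9 minutes leg 4 → 7:53 PM UTC.
Lord Howe Island is UTC+10:30, so local arrival = 7:53 PM + 10:30 = 6:23 AM on Sep 18.

6:23 AM on September 18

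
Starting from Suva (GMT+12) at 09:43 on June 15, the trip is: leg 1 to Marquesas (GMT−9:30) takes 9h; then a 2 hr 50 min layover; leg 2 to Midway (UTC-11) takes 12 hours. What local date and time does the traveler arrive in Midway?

10:33 on Jun 15

Convert departure to UTC: 09:43 − 12:00 = 21:43 UTC on Jun 14.
Add 9 hours leg 1 → 06:43 UTC (Jun 15).
Add 2 hours and 50 minutes layover in Marquesas → 09:33 UTC.
Add 12 hours leg 2 → 21:33 UTC.
Midway is UTC−11:00, so local arrival = 21:33 − 11:00 = 10:33 on Jun 15.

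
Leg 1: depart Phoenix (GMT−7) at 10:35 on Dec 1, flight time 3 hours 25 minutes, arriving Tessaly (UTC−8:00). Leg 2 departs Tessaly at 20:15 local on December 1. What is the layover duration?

7 hours 15 minutes

Convert departure to UTC: 10:35 + 7:00 = 17:35 UTC on Dec 1.
Add 3 hours and 25 minutes flight time → 21:00 UTC.
Tessaly is UTC−8:00, so local arrival = 21:00 − 8:00 = 13:00 on Dec 1.
Layover = 20:15 − 13:00 = 7 hours 15 minutes.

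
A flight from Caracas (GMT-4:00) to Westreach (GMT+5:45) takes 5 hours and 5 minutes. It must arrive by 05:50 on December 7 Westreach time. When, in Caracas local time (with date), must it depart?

15:00 on Dec 6

Target arrival in UTC: 05:50 − 5:45 = 00:05 on Dec 7.
Subtract 5 hours 5 minutes → departure 19:00 UTC on Dec 6.
Caracas is UTC−4:00: 19:00 − 4:00 = 15:00 on Dec 6.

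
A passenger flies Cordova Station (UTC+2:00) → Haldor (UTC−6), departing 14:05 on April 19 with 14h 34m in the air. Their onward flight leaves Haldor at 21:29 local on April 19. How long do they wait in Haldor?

50 minutes

Convert departure to UTC: 14:05 − 2:00 = 12:05 UTC on Apr 19.
Add 14 hours 34 minutes flight time → 02:39 UTC (Apr 20).
Haldor is UTC−6:00, so local arrival = 02:39 − 6:00 = 20:39 on Apr 19.
Layover = 21:29 − 20:39 = 50 minutes.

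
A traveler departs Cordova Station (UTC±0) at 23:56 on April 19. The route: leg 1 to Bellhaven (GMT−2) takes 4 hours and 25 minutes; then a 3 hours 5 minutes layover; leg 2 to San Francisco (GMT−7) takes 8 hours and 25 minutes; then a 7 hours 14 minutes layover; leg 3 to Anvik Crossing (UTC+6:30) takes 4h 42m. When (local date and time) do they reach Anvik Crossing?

10:17 on April 21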